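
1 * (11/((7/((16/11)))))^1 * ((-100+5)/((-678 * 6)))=380/7119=0.05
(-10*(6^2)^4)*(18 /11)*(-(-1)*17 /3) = -1713208320 /11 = -155746210.91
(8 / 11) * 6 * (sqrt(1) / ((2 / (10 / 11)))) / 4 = 60 / 121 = 0.50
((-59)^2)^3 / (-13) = -42180533641 / 13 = -3244656433.92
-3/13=-0.23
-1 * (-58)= 58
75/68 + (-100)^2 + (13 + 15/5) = 681163/68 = 10017.10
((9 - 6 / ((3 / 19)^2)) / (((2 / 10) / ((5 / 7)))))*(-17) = 295375 / 21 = 14065.48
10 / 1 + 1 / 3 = 31 / 3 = 10.33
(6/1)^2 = 36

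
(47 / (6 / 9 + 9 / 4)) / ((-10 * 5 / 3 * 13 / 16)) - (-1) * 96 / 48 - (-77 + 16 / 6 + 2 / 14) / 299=830516 / 784875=1.06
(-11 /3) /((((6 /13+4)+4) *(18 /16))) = -52 /135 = -0.39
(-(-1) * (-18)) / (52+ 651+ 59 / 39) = -351 / 13738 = -0.03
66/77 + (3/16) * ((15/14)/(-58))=11091/12992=0.85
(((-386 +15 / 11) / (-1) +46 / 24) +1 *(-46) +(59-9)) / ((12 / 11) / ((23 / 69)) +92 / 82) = 2113673 / 23784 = 88.87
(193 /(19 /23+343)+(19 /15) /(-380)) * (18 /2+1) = 18386 /3295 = 5.58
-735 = -735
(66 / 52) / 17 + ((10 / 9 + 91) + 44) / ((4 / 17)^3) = 1330081429 / 127296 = 10448.73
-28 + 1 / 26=-727 / 26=-27.96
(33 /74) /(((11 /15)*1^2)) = 45 /74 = 0.61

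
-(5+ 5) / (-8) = 5 / 4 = 1.25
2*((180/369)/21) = 40/861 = 0.05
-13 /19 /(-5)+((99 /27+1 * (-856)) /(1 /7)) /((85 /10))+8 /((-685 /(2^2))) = -465851147 /663765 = -701.83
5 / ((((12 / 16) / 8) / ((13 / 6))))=1040 / 9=115.56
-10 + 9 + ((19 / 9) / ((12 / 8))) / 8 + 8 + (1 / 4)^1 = 7.43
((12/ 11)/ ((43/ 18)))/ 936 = 0.00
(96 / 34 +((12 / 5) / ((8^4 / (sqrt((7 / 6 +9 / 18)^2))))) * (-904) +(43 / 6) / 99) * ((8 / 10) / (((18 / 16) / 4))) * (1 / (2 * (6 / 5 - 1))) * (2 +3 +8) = 16913195 / 90882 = 186.10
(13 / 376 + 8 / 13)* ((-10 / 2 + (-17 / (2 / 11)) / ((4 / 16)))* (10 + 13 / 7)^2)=-8294927787 / 239512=-34632.62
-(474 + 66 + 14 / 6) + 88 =-454.33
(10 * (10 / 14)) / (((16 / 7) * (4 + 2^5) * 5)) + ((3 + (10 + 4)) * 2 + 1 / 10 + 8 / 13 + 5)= 743797 / 18720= 39.73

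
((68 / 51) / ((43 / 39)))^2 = 2704 / 1849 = 1.46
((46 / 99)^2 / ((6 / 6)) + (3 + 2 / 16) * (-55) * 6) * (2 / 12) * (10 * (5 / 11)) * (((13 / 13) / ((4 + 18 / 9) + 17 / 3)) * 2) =-202103305 / 1509354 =-133.90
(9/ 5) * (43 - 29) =126/ 5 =25.20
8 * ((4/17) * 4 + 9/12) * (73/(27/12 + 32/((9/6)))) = 201480/4811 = 41.88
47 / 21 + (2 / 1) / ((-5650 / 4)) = 132691 / 59325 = 2.24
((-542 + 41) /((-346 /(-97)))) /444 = -16199 /51208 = -0.32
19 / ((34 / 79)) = 1501 / 34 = 44.15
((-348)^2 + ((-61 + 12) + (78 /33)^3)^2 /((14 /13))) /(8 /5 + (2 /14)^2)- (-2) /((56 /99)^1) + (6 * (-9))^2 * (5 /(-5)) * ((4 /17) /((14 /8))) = 25135750888577793 /334775425292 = 75082.43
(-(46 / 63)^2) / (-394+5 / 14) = 4232 / 3124737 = 0.00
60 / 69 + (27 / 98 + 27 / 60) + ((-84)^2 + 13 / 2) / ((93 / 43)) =6848459879 / 2096220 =3267.05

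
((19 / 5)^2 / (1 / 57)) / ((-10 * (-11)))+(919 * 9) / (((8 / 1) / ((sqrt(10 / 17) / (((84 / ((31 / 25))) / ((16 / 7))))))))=20577 / 2750+85467 * sqrt(170) / 41650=34.24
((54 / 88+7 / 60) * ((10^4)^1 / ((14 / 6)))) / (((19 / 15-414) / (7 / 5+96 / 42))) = -93267000 / 3336949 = -27.95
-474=-474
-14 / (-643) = 14 / 643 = 0.02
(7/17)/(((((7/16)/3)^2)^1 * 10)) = 1152/595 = 1.94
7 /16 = 0.44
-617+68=-549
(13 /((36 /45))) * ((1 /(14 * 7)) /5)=13 /392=0.03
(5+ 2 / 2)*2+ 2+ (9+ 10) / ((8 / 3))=169 / 8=21.12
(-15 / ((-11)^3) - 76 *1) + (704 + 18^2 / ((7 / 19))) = 14044817 / 9317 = 1507.44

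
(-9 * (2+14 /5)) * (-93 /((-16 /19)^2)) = 906471 /160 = 5665.44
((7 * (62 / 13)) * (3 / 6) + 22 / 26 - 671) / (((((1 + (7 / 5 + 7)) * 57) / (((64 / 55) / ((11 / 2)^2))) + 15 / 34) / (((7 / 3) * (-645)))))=70.60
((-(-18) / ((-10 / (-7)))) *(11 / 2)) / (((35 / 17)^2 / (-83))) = -2374713 / 1750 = -1356.98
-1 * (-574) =574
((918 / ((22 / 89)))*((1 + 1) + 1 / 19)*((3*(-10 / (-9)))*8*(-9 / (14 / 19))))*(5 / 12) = -79659450 / 77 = -1034538.31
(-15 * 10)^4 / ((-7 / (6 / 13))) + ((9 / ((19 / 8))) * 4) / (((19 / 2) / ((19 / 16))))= -57712496724 / 1729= -33379118.98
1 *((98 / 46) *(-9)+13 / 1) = -6.17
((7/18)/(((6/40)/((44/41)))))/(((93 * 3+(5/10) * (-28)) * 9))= 616/528039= 0.00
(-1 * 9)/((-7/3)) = 3.86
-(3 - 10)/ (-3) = -7/ 3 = -2.33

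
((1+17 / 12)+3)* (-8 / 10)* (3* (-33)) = 429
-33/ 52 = -0.63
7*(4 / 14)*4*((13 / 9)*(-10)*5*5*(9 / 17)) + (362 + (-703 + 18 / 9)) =-31763 / 17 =-1868.41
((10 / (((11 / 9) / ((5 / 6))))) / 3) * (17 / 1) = 425 / 11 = 38.64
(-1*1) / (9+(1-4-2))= -1 / 4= -0.25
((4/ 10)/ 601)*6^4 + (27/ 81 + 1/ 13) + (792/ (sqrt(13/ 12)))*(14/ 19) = 149168/ 117195 + 22176*sqrt(39)/ 247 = 561.96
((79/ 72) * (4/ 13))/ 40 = 79/ 9360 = 0.01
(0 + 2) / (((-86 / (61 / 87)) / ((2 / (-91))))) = 122 / 340431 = 0.00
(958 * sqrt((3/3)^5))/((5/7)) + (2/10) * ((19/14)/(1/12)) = 1344.46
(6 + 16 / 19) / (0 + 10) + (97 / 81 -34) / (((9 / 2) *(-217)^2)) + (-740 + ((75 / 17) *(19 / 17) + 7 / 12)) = -553270115484889 / 753977578284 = -733.80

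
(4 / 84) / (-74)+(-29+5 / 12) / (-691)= 87455 / 2147628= 0.04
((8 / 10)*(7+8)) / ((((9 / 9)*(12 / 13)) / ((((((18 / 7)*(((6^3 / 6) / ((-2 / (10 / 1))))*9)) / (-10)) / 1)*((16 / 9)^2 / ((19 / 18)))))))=2156544 / 133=16214.62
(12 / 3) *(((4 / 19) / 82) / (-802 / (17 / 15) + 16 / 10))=-340 / 23375453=-0.00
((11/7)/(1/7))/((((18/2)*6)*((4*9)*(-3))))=-11/5832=-0.00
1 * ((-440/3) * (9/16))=-165/2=-82.50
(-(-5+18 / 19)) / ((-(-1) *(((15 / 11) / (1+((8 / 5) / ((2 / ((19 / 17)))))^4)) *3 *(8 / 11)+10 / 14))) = 5580320318419 / 3482910322495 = 1.60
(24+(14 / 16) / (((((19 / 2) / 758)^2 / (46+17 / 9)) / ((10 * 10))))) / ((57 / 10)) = 866730573760 / 185193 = 4680147.60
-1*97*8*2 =-1552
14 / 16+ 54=439 / 8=54.88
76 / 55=1.38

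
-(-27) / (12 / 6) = 27 / 2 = 13.50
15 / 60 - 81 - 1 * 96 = -707 / 4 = -176.75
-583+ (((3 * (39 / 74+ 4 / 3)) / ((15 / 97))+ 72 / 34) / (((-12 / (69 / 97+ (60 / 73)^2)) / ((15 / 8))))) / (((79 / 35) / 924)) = -1632599250431039 / 410974782128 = -3972.50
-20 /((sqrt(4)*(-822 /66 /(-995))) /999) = -109340550 /137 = -798106.20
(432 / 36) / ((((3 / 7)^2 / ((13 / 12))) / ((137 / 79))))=87269 / 711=122.74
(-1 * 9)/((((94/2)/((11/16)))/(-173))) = 17127/752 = 22.78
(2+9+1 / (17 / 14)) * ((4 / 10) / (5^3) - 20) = -2512098 / 10625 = -236.43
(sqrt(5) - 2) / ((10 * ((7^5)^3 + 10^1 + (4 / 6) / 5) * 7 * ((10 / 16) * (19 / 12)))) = -288 / 47356926061782505 + 144 * sqrt(5) / 47356926061782505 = 0.00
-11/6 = -1.83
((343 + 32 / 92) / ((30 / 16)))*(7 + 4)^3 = 84087256 / 345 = 243731.18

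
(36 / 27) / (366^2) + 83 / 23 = 8338784 / 2310741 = 3.61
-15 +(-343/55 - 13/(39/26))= -4934/165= -29.90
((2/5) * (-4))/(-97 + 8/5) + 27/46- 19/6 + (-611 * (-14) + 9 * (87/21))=659588143/76797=8588.72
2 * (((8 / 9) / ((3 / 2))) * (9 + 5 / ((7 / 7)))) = 448 / 27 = 16.59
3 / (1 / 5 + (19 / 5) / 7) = 105 / 26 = 4.04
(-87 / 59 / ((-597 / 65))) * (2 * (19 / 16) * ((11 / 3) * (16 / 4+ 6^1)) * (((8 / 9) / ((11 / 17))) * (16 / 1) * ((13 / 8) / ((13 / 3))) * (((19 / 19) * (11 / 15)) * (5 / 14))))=66974050 / 2219049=30.18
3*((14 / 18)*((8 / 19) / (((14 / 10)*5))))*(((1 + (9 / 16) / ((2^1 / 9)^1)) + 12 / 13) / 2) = 1853 / 5928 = 0.31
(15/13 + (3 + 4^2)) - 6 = 184/13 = 14.15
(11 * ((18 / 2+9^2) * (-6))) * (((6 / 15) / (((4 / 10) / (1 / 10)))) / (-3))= 198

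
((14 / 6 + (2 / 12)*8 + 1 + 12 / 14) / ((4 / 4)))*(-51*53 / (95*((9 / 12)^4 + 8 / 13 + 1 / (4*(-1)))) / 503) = -347829248 / 758969155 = -0.46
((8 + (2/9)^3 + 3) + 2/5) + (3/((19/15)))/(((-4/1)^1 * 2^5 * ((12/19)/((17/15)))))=21233651/1866240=11.38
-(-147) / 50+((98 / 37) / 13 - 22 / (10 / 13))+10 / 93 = -25.35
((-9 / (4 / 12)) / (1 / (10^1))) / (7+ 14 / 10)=-225 / 7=-32.14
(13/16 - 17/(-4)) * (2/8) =81/64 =1.27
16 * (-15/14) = -120/7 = -17.14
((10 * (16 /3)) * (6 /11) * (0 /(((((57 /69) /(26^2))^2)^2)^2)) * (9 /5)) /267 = 0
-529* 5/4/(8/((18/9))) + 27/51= -44821/272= -164.78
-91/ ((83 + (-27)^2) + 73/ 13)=-1183/ 10629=-0.11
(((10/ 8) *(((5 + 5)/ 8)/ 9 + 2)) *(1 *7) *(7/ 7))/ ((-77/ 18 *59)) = -35/ 472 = -0.07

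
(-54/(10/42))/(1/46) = -52164/5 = -10432.80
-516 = -516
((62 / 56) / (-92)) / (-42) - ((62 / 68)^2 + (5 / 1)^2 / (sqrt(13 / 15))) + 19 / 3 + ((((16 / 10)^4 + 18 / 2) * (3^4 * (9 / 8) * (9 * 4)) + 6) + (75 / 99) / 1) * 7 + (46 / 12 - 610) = 76658677283156653 / 214963980000 - 25 * sqrt(195) / 13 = 356584.88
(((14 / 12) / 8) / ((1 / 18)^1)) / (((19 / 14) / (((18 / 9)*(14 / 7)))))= 147 / 19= 7.74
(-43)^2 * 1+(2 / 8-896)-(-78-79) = 4441 / 4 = 1110.25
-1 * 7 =-7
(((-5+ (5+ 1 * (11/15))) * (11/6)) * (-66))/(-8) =1331/120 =11.09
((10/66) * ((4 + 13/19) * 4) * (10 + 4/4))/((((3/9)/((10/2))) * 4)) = 2225/19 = 117.11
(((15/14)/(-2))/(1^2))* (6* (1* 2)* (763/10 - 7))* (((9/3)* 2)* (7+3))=-26730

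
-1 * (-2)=2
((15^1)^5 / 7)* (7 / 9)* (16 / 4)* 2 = 675000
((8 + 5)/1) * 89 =1157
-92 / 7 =-13.14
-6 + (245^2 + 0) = 60019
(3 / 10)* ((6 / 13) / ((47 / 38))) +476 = 476.11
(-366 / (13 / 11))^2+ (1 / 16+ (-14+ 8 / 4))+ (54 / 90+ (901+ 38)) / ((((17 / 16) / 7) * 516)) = 947883957727 / 9883120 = 95909.38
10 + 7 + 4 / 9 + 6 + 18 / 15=1109 / 45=24.64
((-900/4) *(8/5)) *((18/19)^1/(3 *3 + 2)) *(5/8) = -4050/209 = -19.38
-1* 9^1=-9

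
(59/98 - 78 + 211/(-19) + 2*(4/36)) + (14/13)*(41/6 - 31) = -24902159/217854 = -114.31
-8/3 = -2.67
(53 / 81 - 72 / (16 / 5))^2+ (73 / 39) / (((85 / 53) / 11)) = 14211901837 / 28999620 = 490.07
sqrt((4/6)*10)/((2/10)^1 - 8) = -10*sqrt(15)/117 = -0.33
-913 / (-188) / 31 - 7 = -39883 / 5828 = -6.84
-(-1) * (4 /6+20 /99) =86 /99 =0.87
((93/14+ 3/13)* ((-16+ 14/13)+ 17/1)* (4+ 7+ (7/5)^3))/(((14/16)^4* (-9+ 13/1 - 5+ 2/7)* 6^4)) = -91699968/253605625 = -0.36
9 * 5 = 45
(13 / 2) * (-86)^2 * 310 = 14902940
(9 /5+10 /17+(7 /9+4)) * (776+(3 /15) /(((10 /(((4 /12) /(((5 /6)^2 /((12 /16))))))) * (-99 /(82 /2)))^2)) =80427797107621 /14463281250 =5560.83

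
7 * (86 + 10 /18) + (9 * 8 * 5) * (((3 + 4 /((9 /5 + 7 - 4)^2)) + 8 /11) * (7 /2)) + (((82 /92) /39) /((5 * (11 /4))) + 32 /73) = 238622722267 /43217460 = 5521.44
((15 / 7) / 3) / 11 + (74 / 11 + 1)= 600 / 77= 7.79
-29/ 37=-0.78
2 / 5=0.40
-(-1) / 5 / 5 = 1 / 25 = 0.04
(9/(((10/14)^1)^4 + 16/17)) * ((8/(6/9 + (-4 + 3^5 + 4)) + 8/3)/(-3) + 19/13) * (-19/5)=-2191582379/137069595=-15.99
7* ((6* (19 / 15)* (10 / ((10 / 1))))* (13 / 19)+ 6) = 392 / 5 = 78.40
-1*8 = -8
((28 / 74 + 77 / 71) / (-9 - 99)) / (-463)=427 / 14595612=0.00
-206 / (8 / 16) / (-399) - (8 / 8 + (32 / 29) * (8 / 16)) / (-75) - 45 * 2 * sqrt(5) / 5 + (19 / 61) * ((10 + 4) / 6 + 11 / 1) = 18373757 / 3529155 - 18 * sqrt(5) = -35.04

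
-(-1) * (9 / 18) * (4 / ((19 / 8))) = 16 / 19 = 0.84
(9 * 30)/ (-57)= -90/ 19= -4.74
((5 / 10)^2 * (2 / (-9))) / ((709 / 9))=-1 / 1418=-0.00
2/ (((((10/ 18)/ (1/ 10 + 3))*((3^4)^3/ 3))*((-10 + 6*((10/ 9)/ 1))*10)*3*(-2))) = 31/ 98415000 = 0.00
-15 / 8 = -1.88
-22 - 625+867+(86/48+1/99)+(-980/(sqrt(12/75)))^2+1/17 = 6002721.86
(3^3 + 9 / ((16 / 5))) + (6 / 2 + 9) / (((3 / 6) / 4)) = 125.81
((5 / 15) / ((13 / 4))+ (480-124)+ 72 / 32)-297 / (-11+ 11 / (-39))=600097 / 1560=384.68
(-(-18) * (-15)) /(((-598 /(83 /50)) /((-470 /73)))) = -105327 /21827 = -4.83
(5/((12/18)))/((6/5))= 6.25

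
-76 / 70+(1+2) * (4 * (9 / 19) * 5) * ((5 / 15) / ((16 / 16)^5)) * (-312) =-2956.88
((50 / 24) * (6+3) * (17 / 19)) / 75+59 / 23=4875 / 1748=2.79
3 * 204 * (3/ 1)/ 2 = 918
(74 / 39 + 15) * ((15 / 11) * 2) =6590 / 143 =46.08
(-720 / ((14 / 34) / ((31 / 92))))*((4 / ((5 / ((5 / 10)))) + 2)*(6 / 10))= -682992 / 805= -848.44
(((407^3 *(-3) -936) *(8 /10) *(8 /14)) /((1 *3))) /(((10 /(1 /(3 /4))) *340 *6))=-53935564 /26775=-2014.40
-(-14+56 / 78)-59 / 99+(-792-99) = -1130390 / 1287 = -878.31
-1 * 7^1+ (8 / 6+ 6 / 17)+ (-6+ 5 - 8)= -730 / 51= -14.31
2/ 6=1/ 3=0.33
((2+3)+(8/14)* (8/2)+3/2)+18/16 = 555/56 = 9.91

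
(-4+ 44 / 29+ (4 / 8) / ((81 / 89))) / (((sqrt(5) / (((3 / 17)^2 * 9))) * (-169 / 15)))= 27249 * sqrt(5) / 2832778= 0.02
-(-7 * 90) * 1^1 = 630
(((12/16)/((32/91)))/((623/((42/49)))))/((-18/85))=-1105/79744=-0.01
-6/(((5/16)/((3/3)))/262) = -25152/5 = -5030.40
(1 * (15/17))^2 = 225/289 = 0.78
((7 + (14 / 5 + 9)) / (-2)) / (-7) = 1.34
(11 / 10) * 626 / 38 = 3443 / 190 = 18.12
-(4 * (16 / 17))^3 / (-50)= 131072 / 122825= 1.07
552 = 552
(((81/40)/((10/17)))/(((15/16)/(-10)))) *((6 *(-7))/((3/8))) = 102816/25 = 4112.64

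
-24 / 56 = -3 / 7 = -0.43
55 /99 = 5 /9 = 0.56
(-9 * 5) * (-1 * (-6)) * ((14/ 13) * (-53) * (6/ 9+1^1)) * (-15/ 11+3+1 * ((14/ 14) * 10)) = 42739200/ 143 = 298875.52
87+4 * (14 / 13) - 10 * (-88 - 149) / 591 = 244109 / 2561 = 95.32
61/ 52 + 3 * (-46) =-7115/ 52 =-136.83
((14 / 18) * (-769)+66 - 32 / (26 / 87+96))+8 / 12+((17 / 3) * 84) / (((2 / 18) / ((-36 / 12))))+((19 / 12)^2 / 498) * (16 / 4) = -1005125367635 / 75100392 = -13383.76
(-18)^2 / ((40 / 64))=518.40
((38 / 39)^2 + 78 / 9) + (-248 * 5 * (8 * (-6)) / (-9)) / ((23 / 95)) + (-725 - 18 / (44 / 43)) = -21587175715 / 769626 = -28048.92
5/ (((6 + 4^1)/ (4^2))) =8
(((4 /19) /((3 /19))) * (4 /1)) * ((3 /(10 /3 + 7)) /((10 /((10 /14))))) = 0.11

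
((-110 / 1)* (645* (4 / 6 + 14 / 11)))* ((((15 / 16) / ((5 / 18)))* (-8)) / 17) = 3715200 / 17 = 218541.18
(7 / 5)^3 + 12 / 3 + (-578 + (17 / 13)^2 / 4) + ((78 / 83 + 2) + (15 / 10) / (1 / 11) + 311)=-1685966331 / 7013500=-240.39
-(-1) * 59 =59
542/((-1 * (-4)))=271/2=135.50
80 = 80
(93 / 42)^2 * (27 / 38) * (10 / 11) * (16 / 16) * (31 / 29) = 4021785 / 1187956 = 3.39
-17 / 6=-2.83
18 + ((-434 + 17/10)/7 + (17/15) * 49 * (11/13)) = 1765/546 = 3.23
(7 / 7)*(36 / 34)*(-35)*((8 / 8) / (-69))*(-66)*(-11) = 152460 / 391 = 389.92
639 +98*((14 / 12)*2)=2603 / 3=867.67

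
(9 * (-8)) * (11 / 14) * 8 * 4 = -12672 / 7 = -1810.29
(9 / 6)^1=3 / 2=1.50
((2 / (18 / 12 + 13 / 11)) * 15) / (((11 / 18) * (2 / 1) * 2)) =270 / 59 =4.58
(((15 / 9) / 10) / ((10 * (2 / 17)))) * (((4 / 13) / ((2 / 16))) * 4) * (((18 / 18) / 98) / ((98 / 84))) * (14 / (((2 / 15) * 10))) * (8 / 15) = 1088 / 15925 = 0.07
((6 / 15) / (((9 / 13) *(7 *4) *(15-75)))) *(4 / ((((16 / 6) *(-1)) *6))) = 13 / 151200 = 0.00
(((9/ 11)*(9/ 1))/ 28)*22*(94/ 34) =3807/ 238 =16.00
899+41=940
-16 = -16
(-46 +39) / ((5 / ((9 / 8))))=-63 / 40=-1.58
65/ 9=7.22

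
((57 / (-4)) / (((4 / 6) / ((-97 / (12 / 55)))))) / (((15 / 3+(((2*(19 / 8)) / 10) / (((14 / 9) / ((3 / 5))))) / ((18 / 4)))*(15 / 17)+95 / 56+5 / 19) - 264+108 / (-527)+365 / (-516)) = -1963962586575 / 53424798688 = -36.76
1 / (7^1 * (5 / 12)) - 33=-1143 / 35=-32.66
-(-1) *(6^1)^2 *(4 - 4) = 0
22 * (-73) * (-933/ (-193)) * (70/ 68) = -26221965/ 3281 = -7992.06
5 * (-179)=-895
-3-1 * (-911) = 908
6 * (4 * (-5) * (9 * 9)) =-9720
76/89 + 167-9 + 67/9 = 133205/801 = 166.30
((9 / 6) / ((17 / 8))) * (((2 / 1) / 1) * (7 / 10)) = 84 / 85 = 0.99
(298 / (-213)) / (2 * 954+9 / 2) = -596 / 814725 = -0.00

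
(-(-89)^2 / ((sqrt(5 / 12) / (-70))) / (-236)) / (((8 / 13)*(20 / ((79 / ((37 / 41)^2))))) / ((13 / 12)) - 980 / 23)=28621171016711*sqrt(15) / 1294089205060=85.66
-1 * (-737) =737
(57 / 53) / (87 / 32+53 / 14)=0.17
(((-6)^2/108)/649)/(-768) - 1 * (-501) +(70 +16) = 877738751/1495296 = 587.00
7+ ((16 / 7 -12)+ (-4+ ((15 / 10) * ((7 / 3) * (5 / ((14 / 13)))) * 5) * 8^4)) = 332793.29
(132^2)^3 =5289852801024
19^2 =361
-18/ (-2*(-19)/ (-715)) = 6435/ 19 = 338.68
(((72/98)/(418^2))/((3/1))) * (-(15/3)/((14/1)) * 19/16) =-15/25233824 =-0.00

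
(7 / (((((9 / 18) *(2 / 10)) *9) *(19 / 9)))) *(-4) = -280 / 19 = -14.74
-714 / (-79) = 714 / 79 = 9.04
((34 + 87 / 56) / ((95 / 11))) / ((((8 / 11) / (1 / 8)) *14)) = 0.05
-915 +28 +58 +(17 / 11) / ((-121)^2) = -133511262 / 161051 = -829.00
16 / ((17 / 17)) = 16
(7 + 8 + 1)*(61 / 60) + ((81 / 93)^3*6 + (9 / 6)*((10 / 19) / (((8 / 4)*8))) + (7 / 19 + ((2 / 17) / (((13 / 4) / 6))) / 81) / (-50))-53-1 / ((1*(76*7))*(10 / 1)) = -16289600788427 / 497736111600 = -32.73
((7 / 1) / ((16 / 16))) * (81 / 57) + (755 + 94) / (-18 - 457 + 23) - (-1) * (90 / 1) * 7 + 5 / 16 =21929683 / 34352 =638.38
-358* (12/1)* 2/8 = -1074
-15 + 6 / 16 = -117 / 8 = -14.62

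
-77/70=-1.10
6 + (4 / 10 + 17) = 117 / 5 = 23.40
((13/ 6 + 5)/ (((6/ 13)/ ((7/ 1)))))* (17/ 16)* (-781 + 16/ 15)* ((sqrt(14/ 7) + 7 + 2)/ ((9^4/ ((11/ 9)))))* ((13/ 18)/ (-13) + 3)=-514.52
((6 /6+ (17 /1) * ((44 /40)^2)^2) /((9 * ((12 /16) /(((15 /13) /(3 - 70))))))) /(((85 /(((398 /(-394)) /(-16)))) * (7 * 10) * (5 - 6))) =17173501 /24502623600000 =0.00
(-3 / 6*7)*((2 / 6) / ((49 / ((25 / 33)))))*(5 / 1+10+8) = -575 / 1386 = -0.41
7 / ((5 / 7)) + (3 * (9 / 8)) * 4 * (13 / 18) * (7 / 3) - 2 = 611 / 20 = 30.55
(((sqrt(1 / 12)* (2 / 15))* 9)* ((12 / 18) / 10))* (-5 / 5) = -sqrt(3) / 75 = -0.02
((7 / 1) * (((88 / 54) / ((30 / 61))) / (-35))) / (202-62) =-671 / 141750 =-0.00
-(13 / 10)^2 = -1.69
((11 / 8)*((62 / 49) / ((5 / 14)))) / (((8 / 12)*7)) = 1023 / 980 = 1.04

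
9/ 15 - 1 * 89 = -442/ 5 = -88.40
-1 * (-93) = 93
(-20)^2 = 400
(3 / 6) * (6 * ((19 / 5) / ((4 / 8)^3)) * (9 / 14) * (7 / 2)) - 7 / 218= 223633 / 1090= 205.17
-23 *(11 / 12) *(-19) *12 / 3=4807 / 3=1602.33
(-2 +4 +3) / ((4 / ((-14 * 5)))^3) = -214375 / 8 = -26796.88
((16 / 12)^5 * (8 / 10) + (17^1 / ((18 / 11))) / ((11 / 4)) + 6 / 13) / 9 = 120208 / 142155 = 0.85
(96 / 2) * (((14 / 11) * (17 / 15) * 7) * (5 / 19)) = 26656 / 209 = 127.54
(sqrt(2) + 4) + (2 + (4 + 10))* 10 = sqrt(2) + 164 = 165.41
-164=-164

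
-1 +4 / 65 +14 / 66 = -0.73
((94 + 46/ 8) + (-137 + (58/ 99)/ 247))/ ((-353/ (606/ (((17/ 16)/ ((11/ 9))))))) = 2943758120/ 40020669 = 73.56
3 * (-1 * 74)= -222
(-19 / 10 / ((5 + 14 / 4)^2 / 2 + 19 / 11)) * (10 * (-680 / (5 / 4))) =909568 / 3331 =273.06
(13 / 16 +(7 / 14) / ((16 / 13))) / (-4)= -39 / 128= -0.30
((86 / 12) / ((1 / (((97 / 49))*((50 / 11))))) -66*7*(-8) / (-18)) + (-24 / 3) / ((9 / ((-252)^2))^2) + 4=-398297224.85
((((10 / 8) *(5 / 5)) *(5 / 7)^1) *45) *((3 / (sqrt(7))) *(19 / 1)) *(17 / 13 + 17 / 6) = 6904125 *sqrt(7) / 5096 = 3584.50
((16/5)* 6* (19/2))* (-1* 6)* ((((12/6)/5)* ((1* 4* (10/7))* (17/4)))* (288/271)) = -107163648/9485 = -11298.22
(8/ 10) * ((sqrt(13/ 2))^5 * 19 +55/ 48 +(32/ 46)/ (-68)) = 1638.20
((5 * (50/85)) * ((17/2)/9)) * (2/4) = 25/18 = 1.39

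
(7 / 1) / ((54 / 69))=161 / 18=8.94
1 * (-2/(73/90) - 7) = -691/73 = -9.47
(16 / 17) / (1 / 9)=144 / 17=8.47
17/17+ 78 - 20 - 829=-770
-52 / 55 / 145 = -52 / 7975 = -0.01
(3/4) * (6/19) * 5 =45/38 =1.18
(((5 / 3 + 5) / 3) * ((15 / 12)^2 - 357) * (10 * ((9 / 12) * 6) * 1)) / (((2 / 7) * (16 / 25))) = -24880625 / 128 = -194379.88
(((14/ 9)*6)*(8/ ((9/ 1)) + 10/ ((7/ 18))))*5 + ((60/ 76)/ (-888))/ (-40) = 1508131867/ 1214784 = 1241.48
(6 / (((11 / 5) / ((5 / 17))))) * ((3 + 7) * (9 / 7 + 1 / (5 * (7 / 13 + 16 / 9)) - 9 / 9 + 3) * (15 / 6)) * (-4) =-270.49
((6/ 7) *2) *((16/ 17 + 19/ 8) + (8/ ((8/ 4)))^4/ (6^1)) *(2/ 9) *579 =3620873/ 357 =10142.50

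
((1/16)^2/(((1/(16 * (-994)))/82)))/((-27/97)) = 1976569/108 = 18301.56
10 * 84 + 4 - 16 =828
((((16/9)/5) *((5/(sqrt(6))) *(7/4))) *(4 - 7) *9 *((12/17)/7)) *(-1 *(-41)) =-984 *sqrt(6)/17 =-141.78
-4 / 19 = -0.21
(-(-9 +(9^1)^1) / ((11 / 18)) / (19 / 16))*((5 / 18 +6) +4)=0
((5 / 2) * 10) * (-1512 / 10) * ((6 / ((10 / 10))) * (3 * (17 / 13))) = -1156680 / 13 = -88975.38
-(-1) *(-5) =-5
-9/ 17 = -0.53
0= 0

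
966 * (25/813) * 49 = 394450/271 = 1455.54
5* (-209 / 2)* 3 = -1567.50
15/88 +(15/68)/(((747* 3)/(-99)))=19955/124168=0.16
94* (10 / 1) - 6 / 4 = 1877 / 2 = 938.50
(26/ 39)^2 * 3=4/ 3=1.33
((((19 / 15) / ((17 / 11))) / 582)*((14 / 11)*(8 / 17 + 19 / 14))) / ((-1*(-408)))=551 / 68624784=0.00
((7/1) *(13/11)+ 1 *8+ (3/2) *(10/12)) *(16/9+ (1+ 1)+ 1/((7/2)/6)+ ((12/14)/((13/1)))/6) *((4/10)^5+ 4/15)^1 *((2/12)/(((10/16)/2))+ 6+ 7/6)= 751736051/3656250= 205.60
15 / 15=1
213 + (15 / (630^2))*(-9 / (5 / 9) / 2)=2087397 / 9800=213.00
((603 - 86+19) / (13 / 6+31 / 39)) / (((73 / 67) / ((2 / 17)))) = 1867424 / 95557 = 19.54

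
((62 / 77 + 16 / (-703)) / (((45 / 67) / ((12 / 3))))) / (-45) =-1261208 / 12179475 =-0.10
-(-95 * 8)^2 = -577600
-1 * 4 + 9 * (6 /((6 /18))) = 158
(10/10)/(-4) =-1/4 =-0.25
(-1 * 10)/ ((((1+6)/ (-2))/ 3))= 8.57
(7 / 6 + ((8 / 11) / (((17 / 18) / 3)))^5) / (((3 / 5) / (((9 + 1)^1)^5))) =22969050691635250000 / 2058024507363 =11160727.49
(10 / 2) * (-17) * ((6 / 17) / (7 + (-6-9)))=3.75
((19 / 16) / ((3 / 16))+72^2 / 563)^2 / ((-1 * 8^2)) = -689010001 / 182574144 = -3.77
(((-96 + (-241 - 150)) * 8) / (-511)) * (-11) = -42856 / 511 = -83.87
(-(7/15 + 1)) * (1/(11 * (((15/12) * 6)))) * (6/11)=-8/825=-0.01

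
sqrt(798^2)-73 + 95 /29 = 21120 /29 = 728.28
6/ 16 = 0.38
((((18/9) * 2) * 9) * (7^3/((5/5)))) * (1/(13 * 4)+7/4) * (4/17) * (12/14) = 973728/221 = 4406.01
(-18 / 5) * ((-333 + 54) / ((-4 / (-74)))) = 92907 / 5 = 18581.40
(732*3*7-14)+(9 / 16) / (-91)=22361239 / 1456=15357.99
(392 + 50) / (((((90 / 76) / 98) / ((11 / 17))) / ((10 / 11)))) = 193648 / 9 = 21516.44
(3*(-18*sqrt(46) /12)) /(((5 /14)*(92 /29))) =-1827*sqrt(46) /460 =-26.94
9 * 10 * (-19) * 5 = -8550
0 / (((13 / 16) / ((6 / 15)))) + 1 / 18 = 1 / 18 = 0.06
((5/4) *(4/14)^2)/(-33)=-5/1617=-0.00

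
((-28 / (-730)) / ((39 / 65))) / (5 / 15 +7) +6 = 4825 / 803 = 6.01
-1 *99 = -99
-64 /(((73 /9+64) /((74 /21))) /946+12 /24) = -1221888 /9959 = -122.69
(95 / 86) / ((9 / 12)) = 190 / 129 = 1.47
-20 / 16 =-5 / 4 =-1.25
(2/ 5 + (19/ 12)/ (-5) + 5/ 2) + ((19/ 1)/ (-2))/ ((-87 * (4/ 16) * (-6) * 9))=24197/ 9396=2.58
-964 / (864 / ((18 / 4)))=-5.02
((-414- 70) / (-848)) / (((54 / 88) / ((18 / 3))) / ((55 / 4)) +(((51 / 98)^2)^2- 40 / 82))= -69210010181620 / 49355559422879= -1.40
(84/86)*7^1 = 294/43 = 6.84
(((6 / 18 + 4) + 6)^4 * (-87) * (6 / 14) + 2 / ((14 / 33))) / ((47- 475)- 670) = 13390906 / 34587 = 387.17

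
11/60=0.18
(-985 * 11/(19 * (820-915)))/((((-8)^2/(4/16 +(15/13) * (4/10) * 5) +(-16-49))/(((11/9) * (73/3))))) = -12180707/2727621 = -4.47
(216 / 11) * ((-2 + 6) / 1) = 864 / 11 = 78.55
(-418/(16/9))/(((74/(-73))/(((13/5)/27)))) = 198341/8880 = 22.34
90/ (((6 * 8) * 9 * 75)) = 1/ 360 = 0.00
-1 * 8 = -8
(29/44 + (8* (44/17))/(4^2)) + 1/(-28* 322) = 3292907/1685992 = 1.95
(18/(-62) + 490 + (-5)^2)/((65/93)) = 47868/65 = 736.43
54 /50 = 27 /25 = 1.08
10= 10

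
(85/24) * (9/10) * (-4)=-51/4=-12.75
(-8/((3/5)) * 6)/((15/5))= -80/3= -26.67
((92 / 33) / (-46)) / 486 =-1 / 8019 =-0.00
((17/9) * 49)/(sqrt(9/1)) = 833/27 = 30.85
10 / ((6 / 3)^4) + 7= 61 / 8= 7.62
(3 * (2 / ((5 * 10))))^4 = 81 / 390625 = 0.00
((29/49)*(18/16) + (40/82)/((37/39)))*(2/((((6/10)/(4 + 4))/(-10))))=-23389900/74333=-314.66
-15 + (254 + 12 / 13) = 3119 / 13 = 239.92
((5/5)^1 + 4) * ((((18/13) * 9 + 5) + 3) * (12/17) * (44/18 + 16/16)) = 164920/663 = 248.75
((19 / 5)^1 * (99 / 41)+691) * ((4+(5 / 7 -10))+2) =-3301328 / 1435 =-2300.58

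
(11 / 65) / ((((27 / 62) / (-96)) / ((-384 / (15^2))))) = 2793472 / 43875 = 63.67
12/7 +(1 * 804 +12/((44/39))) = 62859/77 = 816.35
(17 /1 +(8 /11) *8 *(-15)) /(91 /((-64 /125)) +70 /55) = 49472 /124229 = 0.40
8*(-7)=-56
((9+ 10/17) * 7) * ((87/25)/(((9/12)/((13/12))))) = 337.38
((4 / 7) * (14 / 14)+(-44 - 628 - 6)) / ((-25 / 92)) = 436264 / 175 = 2492.94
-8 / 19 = -0.42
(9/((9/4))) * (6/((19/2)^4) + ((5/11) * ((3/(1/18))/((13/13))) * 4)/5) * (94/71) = 10584547392/101780701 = 103.99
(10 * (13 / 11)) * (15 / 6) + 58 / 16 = 2919 / 88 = 33.17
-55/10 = -11/2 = -5.50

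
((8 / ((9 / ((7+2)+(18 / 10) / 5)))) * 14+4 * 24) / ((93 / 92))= 488704 / 2325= 210.20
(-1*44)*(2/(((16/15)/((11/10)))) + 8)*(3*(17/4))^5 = -611039719521/4096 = -149179619.02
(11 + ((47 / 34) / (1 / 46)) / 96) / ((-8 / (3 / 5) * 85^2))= -19033 / 157216000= -0.00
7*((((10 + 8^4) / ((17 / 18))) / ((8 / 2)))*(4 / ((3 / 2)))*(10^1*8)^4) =14127267840000 / 17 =831015755294.12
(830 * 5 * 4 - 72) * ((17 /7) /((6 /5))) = 702440 /21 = 33449.52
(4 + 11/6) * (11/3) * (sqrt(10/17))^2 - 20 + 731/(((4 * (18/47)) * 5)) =538669/6120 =88.02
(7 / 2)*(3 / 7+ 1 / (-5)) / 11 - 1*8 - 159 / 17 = -17.28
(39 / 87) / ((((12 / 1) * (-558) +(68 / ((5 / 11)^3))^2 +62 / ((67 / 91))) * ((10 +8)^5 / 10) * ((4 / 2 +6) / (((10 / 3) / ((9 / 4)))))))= 340234375 / 400895439012037511136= 0.00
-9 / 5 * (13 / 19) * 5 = -117 / 19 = -6.16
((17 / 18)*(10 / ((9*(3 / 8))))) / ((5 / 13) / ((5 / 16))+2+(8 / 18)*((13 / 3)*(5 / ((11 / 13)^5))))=711845420 / 6469209783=0.11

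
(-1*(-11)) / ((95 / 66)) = 726 / 95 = 7.64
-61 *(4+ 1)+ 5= -300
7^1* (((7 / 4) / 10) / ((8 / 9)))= 441 / 320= 1.38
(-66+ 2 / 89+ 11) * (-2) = 9786 / 89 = 109.96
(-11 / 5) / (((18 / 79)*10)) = -869 / 900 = -0.97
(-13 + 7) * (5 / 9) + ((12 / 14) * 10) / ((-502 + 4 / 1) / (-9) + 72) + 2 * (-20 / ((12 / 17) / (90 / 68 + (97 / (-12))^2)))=-3780.88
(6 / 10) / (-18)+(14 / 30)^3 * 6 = 1297 / 2250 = 0.58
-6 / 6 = -1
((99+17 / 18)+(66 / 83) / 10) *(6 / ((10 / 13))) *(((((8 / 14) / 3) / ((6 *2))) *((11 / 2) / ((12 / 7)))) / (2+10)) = 106846597 / 32270400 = 3.31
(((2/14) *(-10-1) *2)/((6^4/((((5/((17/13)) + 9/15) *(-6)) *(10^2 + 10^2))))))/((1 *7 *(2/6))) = 5.52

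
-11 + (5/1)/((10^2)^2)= -21999/2000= -11.00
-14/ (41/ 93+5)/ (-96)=217/ 8096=0.03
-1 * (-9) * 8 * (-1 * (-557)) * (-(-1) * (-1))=-40104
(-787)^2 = 619369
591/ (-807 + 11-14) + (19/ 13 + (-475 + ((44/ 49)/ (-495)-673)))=-197318951/ 171990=-1147.27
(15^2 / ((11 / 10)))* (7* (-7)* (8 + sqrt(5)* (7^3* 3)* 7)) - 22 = -161510234.73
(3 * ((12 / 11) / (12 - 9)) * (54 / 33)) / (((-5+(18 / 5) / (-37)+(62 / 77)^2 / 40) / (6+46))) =-203636160 / 11146537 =-18.27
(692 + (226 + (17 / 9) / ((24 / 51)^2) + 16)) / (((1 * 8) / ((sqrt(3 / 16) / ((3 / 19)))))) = 323.10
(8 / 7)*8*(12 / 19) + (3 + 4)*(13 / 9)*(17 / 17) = 19015 / 1197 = 15.89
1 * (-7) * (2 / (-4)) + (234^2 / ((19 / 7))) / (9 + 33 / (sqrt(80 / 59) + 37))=200772 * sqrt(295) / 595403 + 2432468657 / 1190806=2048.50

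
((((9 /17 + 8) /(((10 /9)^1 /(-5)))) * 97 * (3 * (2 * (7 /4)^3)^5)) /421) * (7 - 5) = -1802910221208403965 /240149069824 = -7507462.85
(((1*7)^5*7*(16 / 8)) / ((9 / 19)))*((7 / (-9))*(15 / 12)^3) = -1955914625 / 2592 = -754596.69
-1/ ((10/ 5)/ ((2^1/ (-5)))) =1/ 5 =0.20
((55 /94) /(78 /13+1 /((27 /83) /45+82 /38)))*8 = 0.72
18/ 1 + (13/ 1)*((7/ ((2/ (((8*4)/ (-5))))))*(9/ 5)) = -12654/ 25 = -506.16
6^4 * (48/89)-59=56957/89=639.97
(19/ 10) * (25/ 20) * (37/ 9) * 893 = 627779/ 72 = 8719.15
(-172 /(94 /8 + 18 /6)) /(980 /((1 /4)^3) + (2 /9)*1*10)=-1548 /8326375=-0.00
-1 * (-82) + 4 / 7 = 578 / 7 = 82.57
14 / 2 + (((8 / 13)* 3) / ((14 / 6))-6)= 163 / 91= 1.79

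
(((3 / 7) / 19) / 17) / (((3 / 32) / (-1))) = -32 / 2261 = -0.01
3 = 3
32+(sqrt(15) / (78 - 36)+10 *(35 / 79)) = 36.52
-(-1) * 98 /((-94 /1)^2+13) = 98 /8849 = 0.01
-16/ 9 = -1.78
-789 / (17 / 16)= -12624 / 17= -742.59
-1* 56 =-56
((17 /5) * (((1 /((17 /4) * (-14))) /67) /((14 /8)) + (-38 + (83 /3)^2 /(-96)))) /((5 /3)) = -2216875643 /23637600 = -93.79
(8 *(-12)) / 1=-96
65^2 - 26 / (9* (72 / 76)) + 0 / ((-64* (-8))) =4221.95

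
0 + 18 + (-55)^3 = -166357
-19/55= -0.35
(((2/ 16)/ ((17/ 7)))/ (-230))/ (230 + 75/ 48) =-7/ 7243275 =-0.00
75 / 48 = 25 / 16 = 1.56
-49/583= -0.08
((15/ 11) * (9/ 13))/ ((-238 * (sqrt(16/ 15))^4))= -30375/ 8712704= -0.00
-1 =-1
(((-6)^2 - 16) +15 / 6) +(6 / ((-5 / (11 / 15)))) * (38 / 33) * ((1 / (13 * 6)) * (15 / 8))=17531 / 780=22.48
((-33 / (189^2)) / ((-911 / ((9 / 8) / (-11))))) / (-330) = 1 / 3181867920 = 0.00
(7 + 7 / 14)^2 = 225 / 4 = 56.25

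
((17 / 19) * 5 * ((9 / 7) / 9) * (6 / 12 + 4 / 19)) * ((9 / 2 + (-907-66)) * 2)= -4445415 / 5054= -879.58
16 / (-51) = -16 / 51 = -0.31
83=83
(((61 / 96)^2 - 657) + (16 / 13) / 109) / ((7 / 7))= -8574390191 / 13059072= -656.58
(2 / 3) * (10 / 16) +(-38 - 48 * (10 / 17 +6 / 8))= -20771 / 204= -101.82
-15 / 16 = -0.94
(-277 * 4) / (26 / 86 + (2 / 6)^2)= -2679.98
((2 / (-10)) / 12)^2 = 1 / 3600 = 0.00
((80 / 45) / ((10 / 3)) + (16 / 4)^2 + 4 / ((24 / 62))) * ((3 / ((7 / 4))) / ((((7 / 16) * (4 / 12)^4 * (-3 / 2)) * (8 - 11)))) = 1894.92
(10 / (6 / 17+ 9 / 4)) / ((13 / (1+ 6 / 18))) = 2720 / 6903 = 0.39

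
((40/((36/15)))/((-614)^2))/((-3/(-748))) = 9350/848241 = 0.01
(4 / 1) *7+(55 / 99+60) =797 / 9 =88.56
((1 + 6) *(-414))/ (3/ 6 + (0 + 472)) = -92/ 15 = -6.13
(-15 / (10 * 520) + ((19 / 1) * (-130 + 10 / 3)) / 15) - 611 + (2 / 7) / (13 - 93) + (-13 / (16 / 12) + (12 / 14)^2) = -780.47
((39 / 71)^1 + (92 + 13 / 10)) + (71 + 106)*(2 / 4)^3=329367 / 2840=115.97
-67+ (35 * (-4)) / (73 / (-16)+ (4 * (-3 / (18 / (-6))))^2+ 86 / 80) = -11181 / 143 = -78.19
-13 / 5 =-2.60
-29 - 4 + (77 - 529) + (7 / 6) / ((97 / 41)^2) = -27368423 / 56454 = -484.79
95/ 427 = 0.22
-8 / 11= -0.73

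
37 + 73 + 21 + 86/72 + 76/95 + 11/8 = 48373/360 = 134.37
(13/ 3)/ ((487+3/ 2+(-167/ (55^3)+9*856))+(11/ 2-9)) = 2162875/ 4087334124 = 0.00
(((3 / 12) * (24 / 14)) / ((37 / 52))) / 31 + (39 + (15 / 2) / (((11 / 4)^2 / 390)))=413664927 / 971509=425.80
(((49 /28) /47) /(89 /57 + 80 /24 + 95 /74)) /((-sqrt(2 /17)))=-703 * sqrt(34) /233308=-0.02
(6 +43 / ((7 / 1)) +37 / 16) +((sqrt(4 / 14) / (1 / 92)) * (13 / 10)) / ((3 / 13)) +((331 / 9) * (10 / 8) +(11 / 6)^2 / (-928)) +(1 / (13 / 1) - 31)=89686453 / 3040128 +7774 * sqrt(14) / 105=306.53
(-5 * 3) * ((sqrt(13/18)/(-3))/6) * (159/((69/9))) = 265 * sqrt(26)/92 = 14.69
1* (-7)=-7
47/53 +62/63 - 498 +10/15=-495.46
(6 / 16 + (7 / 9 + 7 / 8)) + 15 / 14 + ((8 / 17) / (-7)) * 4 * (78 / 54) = 553 / 204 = 2.71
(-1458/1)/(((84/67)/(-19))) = 309339/14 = 22095.64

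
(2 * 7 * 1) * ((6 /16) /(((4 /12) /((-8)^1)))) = -126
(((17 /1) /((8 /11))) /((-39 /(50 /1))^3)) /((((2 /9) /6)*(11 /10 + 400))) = -29218750 /8812167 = -3.32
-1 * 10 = -10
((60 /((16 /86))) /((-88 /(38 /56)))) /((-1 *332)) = 12255 /1636096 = 0.01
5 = 5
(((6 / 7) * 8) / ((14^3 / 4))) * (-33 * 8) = -6336 / 2401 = -2.64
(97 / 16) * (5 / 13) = 2.33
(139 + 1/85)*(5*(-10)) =-118160/17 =-6950.59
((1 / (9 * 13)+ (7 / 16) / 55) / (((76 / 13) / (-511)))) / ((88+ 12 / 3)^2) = -868189 / 5094650880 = -0.00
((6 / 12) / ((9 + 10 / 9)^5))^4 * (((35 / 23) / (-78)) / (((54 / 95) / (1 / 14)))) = -71294951766074582475 / 58037541122563288494257441636818630731455872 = -0.00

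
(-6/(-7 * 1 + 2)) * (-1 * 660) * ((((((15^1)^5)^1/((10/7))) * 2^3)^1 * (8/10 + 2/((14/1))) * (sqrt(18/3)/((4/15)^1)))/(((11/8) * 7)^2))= -6298560000 * sqrt(6)/49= -314862410.50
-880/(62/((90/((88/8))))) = -3600/31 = -116.13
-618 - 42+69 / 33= -7237 / 11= -657.91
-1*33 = -33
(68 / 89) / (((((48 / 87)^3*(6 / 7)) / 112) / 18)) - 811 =56328655 / 5696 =9889.16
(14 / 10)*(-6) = -42 / 5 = -8.40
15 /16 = 0.94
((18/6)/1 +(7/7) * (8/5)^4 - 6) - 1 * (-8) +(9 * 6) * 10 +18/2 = 350346/625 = 560.55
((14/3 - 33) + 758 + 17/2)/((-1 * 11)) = -4429/66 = -67.11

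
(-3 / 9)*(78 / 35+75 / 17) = -1317 / 595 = -2.21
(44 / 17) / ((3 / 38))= 1672 / 51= 32.78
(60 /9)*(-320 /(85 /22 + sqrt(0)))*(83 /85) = -467456 /867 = -539.16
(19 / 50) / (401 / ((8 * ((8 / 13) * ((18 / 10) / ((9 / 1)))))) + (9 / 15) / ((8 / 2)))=608 / 651865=0.00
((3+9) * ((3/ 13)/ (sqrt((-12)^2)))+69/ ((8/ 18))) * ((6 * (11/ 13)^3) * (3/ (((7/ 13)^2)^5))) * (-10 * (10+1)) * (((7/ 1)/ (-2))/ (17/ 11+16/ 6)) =75632799.59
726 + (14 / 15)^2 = 163546 / 225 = 726.87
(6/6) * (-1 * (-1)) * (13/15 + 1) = 28/15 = 1.87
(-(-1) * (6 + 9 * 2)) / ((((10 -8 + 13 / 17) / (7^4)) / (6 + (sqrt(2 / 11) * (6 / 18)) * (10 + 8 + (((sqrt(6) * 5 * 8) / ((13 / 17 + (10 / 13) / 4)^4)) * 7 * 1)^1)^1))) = 2600598.00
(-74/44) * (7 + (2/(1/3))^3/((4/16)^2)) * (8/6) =-256262/33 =-7765.52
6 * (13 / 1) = 78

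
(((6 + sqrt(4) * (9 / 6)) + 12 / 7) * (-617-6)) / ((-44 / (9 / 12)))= 20025 / 176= 113.78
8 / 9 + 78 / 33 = 322 / 99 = 3.25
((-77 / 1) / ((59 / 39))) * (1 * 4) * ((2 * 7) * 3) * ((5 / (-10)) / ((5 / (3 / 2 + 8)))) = 2396394 / 295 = 8123.37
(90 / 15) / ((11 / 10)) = 60 / 11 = 5.45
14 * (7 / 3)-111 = -235 / 3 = -78.33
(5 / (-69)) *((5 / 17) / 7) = -25 / 8211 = -0.00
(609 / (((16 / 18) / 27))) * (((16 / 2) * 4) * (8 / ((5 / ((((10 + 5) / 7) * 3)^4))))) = 1617563860.06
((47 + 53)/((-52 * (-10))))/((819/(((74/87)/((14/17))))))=3145/12968046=0.00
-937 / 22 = -42.59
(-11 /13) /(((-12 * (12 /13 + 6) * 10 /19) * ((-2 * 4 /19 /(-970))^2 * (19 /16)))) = 37363139 /432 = 86488.75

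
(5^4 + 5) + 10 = 640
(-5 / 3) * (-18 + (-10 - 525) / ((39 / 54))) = 16440 / 13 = 1264.62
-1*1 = -1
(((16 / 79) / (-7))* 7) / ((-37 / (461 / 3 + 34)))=9008 / 8769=1.03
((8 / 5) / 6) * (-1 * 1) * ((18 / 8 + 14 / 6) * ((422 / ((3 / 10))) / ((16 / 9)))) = -11605 / 12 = -967.08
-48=-48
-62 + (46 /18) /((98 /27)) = -6007 /98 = -61.30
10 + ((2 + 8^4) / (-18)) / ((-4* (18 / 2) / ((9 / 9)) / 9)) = 803 / 12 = 66.92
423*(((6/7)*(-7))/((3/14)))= -11844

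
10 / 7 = 1.43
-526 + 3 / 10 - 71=-5967 / 10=-596.70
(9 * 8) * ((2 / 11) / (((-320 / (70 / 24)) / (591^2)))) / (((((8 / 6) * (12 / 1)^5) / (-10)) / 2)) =1358315 / 540672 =2.51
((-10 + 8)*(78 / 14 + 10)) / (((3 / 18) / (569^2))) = -423479388 / 7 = -60497055.43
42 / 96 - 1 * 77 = -1225 / 16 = -76.56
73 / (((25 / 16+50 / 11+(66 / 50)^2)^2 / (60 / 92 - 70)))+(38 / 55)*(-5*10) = -22014913043513540 / 188661999943813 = -116.69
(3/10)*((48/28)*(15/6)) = 9/7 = 1.29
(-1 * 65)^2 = 4225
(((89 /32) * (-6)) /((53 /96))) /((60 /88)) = -11748 /265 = -44.33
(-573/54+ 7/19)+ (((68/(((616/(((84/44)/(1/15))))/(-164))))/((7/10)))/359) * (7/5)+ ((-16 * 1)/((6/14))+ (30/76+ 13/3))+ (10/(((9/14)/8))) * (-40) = -37315008013/7428069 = -5023.51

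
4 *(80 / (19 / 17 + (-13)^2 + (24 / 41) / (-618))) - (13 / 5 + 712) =-2720102519 / 3816515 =-712.72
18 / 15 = 6 / 5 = 1.20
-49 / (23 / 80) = -3920 / 23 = -170.43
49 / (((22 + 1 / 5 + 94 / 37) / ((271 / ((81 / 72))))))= 19652920 / 41193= 477.09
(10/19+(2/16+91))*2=13931/76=183.30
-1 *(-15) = 15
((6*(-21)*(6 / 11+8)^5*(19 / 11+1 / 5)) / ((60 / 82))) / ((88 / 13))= -1088432873260824 / 487179275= -2234152.66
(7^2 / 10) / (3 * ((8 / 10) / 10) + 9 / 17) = 4165 / 654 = 6.37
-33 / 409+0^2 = -0.08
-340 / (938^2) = -85 / 219961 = -0.00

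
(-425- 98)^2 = 273529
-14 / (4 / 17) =-119 / 2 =-59.50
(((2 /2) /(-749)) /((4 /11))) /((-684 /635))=6985 /2049264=0.00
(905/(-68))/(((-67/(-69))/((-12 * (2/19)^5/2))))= 2997360/2820276761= 0.00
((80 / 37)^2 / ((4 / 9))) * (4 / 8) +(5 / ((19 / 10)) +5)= 335305 / 26011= 12.89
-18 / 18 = -1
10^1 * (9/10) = 9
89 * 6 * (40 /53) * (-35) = -14105.66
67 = 67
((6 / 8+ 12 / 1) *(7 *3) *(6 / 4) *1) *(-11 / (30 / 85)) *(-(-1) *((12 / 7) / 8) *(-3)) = 257499 / 32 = 8046.84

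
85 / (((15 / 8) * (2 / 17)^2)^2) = 5679428 / 45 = 126209.51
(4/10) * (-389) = -778/5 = -155.60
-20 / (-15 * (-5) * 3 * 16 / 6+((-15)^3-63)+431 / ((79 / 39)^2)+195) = 31205 / 3959853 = 0.01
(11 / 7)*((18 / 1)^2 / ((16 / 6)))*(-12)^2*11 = 2117016 / 7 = 302430.86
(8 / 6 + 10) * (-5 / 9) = -170 / 27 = -6.30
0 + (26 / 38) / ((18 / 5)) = 65 / 342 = 0.19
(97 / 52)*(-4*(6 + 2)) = -776 / 13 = -59.69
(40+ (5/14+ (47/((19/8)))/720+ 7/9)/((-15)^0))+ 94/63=255287/5985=42.65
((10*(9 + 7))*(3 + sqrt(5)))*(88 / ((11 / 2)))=2560*sqrt(5) + 7680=13404.33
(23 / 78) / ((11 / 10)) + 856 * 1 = 367339 / 429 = 856.27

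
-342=-342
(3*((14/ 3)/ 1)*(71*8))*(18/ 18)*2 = 15904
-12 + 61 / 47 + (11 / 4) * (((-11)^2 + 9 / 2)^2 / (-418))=-114.32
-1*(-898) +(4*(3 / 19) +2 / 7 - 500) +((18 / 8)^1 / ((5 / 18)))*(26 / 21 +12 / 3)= 58699 / 133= 441.35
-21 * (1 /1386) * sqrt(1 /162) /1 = -sqrt(2) /1188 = -0.00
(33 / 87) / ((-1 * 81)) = -0.00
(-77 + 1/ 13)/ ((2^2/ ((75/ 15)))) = -1250/ 13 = -96.15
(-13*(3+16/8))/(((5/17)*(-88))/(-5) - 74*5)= 1105/6202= 0.18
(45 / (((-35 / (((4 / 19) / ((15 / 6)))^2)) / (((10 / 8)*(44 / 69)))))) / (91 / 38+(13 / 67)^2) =-6320512 / 2115405565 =-0.00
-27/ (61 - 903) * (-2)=-27/ 421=-0.06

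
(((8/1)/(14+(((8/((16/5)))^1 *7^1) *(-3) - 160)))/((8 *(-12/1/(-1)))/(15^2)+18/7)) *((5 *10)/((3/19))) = -4.26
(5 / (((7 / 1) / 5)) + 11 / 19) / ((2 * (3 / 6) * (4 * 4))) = 69 / 266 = 0.26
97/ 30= 3.23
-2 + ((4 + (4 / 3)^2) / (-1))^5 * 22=-8364606802 / 59049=-141655.35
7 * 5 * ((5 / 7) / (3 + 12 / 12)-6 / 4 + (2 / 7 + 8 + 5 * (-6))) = -3225 / 4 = -806.25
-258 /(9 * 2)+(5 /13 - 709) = -28195 /39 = -722.95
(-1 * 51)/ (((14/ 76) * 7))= -1938/ 49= -39.55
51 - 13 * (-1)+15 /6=133 /2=66.50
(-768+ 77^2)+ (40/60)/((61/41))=944545/183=5161.45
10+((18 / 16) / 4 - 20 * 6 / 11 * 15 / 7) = -32267 / 2464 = -13.10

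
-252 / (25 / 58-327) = 14616 / 18941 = 0.77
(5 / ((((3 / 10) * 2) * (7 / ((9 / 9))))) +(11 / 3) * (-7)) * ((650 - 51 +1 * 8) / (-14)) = 155999 / 147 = 1061.22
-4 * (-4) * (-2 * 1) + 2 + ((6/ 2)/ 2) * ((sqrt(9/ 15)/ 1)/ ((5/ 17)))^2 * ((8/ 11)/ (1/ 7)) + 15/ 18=196343/ 8250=23.80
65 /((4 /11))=715 /4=178.75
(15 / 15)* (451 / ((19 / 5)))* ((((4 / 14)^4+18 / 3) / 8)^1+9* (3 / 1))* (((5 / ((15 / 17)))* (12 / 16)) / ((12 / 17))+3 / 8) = 184507105915 / 8758848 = 21065.23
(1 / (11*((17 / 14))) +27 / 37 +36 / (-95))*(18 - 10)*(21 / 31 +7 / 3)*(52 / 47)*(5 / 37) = 32588890880 / 21260793147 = 1.53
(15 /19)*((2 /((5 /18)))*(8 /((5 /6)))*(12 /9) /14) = 3456 /665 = 5.20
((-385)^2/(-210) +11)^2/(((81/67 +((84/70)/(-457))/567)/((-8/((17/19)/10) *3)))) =-63701395051902300/594675827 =-107119529.93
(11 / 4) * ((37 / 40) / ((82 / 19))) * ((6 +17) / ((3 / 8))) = 177859 / 4920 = 36.15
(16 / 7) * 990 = 15840 / 7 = 2262.86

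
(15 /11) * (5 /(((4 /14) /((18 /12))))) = 1575 /44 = 35.80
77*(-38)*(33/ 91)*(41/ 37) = -565554/ 481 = -1175.79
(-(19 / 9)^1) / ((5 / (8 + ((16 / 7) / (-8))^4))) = -40584 / 12005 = -3.38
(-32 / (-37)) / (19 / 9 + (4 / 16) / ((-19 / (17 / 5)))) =0.42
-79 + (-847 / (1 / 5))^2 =17935146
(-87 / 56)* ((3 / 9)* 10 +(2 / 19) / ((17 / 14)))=-48053 / 9044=-5.31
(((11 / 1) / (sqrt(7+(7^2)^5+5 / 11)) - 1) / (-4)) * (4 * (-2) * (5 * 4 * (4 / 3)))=-53.30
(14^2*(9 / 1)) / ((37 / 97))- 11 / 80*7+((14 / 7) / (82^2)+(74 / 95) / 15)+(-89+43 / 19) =6433730457083 / 1418091600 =4536.89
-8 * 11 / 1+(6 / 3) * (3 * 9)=-34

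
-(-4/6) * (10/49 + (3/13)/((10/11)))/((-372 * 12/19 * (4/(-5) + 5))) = -55423/179144784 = -0.00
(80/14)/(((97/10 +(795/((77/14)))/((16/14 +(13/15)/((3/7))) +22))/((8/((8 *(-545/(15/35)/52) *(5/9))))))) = -150676416/5532704513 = -0.03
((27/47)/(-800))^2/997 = 729/1409518720000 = 0.00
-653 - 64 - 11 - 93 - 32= -853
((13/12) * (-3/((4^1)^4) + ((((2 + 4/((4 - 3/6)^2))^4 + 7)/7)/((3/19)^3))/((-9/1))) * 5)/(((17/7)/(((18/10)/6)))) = -97.94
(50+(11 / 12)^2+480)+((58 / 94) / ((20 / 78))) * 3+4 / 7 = 127590877 / 236880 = 538.63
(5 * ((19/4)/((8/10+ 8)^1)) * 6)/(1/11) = 1425/8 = 178.12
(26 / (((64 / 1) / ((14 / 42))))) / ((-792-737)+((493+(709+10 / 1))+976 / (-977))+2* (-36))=-12701 / 36578784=-0.00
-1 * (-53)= 53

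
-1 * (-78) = 78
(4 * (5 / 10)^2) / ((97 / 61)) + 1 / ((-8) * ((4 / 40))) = -241 / 388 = -0.62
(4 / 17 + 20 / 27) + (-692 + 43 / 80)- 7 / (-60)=-25350379 / 36720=-690.37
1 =1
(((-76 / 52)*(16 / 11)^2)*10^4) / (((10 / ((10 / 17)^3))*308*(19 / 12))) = -768000000 / 595067473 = -1.29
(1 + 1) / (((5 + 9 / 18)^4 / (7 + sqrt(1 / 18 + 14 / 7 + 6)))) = 16 *sqrt(290) / 43923 + 224 / 14641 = 0.02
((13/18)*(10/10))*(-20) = -130/9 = -14.44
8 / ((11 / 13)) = 104 / 11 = 9.45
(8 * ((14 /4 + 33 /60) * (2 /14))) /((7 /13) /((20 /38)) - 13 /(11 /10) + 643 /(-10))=-23166 /375851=-0.06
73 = 73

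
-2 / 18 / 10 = -1 / 90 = -0.01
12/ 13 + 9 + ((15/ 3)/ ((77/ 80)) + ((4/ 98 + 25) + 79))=834945/ 7007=119.16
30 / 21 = 10 / 7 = 1.43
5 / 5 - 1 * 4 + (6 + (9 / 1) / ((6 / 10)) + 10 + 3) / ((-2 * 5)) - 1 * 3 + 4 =-27 / 5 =-5.40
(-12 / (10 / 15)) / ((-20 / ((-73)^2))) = 47961 / 10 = 4796.10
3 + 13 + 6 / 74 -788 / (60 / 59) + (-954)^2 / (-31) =-518169286 / 17205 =-30117.37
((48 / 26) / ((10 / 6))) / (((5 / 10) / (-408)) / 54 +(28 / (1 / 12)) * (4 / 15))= 3172608 / 256628671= 0.01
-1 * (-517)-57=460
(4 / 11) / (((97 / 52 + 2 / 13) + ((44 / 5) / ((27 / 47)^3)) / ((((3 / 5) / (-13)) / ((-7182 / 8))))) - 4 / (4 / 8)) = 454896 / 1129469230637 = 0.00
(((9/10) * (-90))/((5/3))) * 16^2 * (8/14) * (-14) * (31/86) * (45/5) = 69424128/215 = 322902.92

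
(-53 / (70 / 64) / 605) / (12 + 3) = -1696 / 317625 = -0.01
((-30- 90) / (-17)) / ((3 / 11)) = 440 / 17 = 25.88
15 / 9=5 / 3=1.67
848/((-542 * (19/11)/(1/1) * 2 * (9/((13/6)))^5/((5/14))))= -1082319095/8274842480016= -0.00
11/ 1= 11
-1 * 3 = -3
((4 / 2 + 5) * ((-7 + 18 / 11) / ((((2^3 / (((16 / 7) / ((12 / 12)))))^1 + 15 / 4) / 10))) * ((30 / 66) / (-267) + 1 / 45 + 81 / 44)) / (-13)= 270945346 / 36539217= 7.42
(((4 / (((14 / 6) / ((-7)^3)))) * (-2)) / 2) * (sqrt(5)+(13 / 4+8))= 588 * sqrt(5)+6615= 7929.81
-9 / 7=-1.29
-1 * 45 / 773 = -45 / 773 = -0.06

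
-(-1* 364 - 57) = 421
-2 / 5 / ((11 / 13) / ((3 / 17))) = -78 / 935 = -0.08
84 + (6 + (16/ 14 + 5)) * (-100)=-7912/ 7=-1130.29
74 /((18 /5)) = 185 /9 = 20.56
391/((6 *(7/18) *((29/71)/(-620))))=-51635460/203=-254361.87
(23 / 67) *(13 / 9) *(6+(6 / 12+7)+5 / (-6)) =11362 / 1809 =6.28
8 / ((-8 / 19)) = -19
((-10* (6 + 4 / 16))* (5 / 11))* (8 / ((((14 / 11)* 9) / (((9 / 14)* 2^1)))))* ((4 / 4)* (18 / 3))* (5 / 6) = -6250 / 49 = -127.55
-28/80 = -7/20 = -0.35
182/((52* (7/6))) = 3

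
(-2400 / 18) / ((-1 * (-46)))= -200 / 69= -2.90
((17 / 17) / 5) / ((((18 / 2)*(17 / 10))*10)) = 1 / 765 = 0.00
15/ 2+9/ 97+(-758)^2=574571.59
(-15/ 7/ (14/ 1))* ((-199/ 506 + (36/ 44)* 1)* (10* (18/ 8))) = -145125/ 99176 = -1.46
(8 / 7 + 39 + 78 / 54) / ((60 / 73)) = 50.60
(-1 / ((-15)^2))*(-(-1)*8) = -0.04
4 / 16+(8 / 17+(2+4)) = 6.72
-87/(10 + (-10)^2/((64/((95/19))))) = -464/95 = -4.88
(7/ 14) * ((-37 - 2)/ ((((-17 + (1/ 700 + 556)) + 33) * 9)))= -4550/ 1201203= -0.00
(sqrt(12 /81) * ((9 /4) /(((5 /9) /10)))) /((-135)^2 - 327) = 3 * sqrt(3) /5966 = 0.00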